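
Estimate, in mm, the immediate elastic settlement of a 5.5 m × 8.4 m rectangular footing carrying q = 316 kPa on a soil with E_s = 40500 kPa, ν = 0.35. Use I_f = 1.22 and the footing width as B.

Immediate (elastic) settlement: S_e = q·B·(1−ν²)/E_s · I_f.
S_e = 316 × 5.5 × (1 − 0.35²) / 40500 × 1.22
    = 316 × 5.5 × 0.8775 / 40500 × 1.22
    = 0.04594 m = 45.94 mm

S_e ≈ 45.9 mm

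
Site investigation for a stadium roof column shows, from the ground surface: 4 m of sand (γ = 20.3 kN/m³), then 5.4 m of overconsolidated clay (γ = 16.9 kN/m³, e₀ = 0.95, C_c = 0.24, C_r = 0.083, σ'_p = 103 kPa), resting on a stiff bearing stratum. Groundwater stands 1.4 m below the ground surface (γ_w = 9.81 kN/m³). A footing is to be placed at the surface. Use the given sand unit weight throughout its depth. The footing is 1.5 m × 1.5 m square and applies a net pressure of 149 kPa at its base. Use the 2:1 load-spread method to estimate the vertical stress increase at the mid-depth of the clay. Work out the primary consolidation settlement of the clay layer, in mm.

S_c ≈ 6.44 mm

Mid-depth of clay below the ground surface: z = 4 + 5.4/2 = 6.7 m.
Total vertical stress at mid-clay: σ_v = 20.3×4 + 16.9×2.7 = 126.83 kPa.
Pore pressure: u = 9.81×(6.7 − 1.4) = 51.993 kPa.
Initial effective stress: σ'_0 = σ_v − u = 126.83 − 51.993 = 74.837 kPa.
Stress increase at mid-clay by the 2:1 spreading method:
Δσ = qBL/((B+z)(L+z)) = 149×1.5×1.5/((1.5+6.7)(1.5+6.7)) = 4.9859 kPa
Final effective stress: σ'_f = 74.837 + 4.9859 = 79.823 kPa.
σ'_f = 79.823 ≤ σ'_p = 103 kPa, so the clay remains overconsolidated and only the recompression index applies:
S_c = C_r·H/(1+e₀)·log₁₀(σ'_f/σ'_0) = 0.083×5.4/1.95×log₁₀(79.823/74.837)
    = 0.22984 × 0.028012 = 0.006438 m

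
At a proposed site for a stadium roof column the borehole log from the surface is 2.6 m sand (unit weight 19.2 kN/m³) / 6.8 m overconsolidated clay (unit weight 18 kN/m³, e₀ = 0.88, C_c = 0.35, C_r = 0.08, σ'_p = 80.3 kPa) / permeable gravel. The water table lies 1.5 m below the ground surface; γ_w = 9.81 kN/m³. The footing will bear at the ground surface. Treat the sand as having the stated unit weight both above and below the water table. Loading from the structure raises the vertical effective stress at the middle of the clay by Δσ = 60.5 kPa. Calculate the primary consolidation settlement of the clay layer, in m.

Mid-depth of clay below the ground surface: z = 2.6 + 6.8/2 = 6 m.
Total vertical stress at mid-clay: σ_v = 19.2×2.6 + 18×3.4 = 111.12 kPa.
Pore pressure: u = 9.81×(6 − 1.5) = 44.145 kPa.
Initial effective stress: σ'_0 = σ_v − u = 111.12 − 44.145 = 66.975 kPa.
Final effective stress: σ'_f = 66.975 + 60.5 = 127.47 kPa.
σ'_f = 127.47 > σ'_p = 80.3 kPa, so the stress path crosses the preconsolidation pressure — recompression up to σ'_p, then virgin compression beyond:
S_c = H/(1+e₀)·[C_r·log₁₀(σ'_p/σ'_0) + C_c·log₁₀(σ'_f/σ'_p)]
    = 6.8/1.88 × [0.08×log₁₀(80.3/66.975) + 0.35×log₁₀(127.47/80.3)]
    = 3.617 × [0.0063042 + 0.070242] = 0.2769 m

S_c ≈ 0.277 m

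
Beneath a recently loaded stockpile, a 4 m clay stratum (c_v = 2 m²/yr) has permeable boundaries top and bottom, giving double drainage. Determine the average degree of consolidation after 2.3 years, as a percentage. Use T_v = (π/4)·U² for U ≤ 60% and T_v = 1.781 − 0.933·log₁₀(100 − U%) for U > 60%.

Drainage path length: H_d = H/2 = 2 m (double drainage).
T_v = c_v·t/H_d² = 2×2.3/2² = 1.15.
T_v = 1.15 corresponds to the U > 60% branch:
U = 1 − 10^((1.781 − T_v)/0.933)/100 = 0.9525

U ≈ 95.3 %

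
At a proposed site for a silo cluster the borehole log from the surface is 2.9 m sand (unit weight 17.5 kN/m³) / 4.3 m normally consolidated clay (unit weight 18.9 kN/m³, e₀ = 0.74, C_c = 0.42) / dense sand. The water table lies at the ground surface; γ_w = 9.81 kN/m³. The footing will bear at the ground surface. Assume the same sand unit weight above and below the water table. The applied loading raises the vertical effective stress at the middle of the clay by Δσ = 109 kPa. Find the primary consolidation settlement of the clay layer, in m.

Mid-depth of clay below the ground surface: z = 2.9 + 4.3/2 = 5.05 m.
Total vertical stress at mid-clay: σ_v = 17.5×2.9 + 18.9×2.15 = 91.385 kPa.
Pore pressure: u = 9.81×(5.05 − 0) = 49.541 kPa.
Initial effective stress: σ'_0 = σ_v − u = 91.385 − 49.541 = 41.844 kPa.
Final effective stress: σ'_f = σ'_0 + Δσ = 41.844 + 109 = 150.84 kPa.
Normally consolidated clay, so the full stress increment lies on the virgin compression line:
S_c = C_c·H/(1+e₀)·log₁₀(σ'_f/σ'_0) = 0.42×4.3/(1+0.74)×log₁₀(150.84/41.844)
    = 1.0379 × 0.55688 = 0.578 m

S_c ≈ 0.578 m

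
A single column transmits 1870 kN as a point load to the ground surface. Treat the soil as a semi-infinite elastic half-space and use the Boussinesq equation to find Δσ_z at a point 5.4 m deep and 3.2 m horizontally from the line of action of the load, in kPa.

Boussinesq vertical stress below a point load on an elastic half-space:
Δσ_z = 3P/(2πz²) · [1 + (r/z)²]^(−5/2)
r/z = 3.2/5.4 = 0.59259; [1+(r/z)²]^(−5/2) = 0.47122.
Δσ_z = 3×1870/(2π×5.4²) × 0.47122 = 30.619 × 0.47122 = 14.43 kPa

Δσ_z ≈ 14.4 kPa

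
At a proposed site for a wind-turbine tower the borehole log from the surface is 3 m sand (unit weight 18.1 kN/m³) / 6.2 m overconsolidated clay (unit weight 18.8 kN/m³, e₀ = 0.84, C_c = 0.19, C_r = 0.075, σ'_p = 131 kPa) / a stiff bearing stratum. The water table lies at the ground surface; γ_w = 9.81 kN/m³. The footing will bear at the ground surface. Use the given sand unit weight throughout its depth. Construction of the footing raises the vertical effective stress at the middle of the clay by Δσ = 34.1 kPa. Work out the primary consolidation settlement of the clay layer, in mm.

Mid-depth of clay below the ground surface: z = 3 + 6.2/2 = 6.1 m.
Total vertical stress at mid-clay: σ_v = 18.1×3 + 18.8×3.1 = 112.58 kPa.
Pore pressure: u = 9.81×(6.1 − 0) = 59.841 kPa.
Initial effective stress: σ'_0 = σ_v − u = 112.58 − 59.841 = 52.739 kPa.
Final effective stress: σ'_f = 52.739 + 34.1 = 86.839 kPa.
σ'_f = 86.839 ≤ σ'_p = 131 kPa, so the clay remains overconsolidated and only the recompression index applies:
S_c = C_r·H/(1+e₀)·log₁₀(σ'_f/σ'_0) = 0.075×6.2/1.84×log₁₀(86.839/52.739)
    = 0.25272 × 0.21658 = 0.05473 m

S_c ≈ 54.7 mm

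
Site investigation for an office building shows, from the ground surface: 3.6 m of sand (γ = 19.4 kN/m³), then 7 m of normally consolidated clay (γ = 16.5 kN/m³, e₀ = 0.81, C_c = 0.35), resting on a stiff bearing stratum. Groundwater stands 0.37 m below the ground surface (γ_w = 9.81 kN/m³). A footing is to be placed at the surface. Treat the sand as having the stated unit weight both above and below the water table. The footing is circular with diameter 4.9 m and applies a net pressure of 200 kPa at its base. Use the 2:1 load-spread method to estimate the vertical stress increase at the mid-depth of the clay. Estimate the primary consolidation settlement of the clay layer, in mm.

Mid-depth of clay below the ground surface: z = 3.6 + 7/2 = 7.1 m.
Total vertical stress at mid-clay: σ_v = 19.4×3.6 + 16.5×3.5 = 127.59 kPa.
Pore pressure: u = 9.81×(7.1 − 0.37) = 66.021 kPa.
Initial effective stress: σ'_0 = σ_v − u = 127.59 − 66.021 = 61.569 kPa.
Stress increase at mid-clay by the 2:1 spreading method:
Δσ ≈ qD²/(D+z)² = 200×4.9²/(4.9+7.1)² = 33.347 kPa
Final effective stress: σ'_f = σ'_0 + Δσ = 61.569 + 33.347 = 94.916 kPa.
Normally consolidated clay, so the full stress increment lies on the virgin compression line:
S_c = C_c·H/(1+e₀)·log₁₀(σ'_f/σ'_0) = 0.35×7/(1+0.81)×log₁₀(94.916/61.569)
    = 1.3536 × 0.18798 = 0.2544 m

S_c ≈ 254 mm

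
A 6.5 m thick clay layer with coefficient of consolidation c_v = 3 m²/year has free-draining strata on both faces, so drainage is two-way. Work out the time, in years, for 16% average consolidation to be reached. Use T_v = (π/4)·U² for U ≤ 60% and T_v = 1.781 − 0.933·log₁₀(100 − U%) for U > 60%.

Drainage path length: H_d = H/2 = 3.25 m (double drainage).
U ≤ 60%: T_v = (π/4)·U² = (π/4)×0.16² = 0.020106.
t = T_v·H_d²/c_v = 0.020106×3.25²/3 = 0.07079 years.

t ≈ 0.0708 years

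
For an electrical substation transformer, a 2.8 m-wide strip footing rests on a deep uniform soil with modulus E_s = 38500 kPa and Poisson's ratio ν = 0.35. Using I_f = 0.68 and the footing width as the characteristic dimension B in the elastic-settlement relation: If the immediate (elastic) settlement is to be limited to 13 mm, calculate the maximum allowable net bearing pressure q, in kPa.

q ≈ 300 kPa

S_e = q·B·(1−ν²)/E_s · I_f  ⇒  q = S_e·E_s / (B·(1−ν²)·I_f).
q = 0.013 × 38500 / (2.8 × 0.8775 × 0.68) = 299.6 kPa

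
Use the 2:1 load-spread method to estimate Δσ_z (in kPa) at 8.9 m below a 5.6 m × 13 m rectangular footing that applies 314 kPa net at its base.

By the 2:1 method the load spreads at 1 horizontal : 2 vertical, so at depth z the loaded area has grown by z in each plan dimension:
Δσ = qBL/((B+z)(L+z)) = 314×5.6×13/((5.6+8.9)(13+8.9)) = 71.986 kPa

Δσ_z ≈ 72 kPa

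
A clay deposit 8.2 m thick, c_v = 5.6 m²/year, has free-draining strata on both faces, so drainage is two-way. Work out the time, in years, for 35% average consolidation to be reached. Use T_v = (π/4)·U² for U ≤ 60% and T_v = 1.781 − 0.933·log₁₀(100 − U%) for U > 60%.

Drainage path length: H_d = H/2 = 4.1 m (double drainage).
U ≤ 60%: T_v = (π/4)·U² = (π/4)×0.35² = 0.096211.
t = T_v·H_d²/c_v = 0.096211×4.1²/5.6 = 0.2888 years.

t ≈ 0.289 years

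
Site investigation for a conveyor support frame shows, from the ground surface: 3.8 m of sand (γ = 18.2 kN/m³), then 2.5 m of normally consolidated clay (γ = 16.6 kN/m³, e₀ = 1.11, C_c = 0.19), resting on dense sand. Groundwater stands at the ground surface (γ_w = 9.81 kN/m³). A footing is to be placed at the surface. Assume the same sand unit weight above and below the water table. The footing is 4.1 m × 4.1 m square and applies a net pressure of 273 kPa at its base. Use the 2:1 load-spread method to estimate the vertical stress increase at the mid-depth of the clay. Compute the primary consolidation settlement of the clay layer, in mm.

S_c ≈ 83.9 mm

Mid-depth of clay below the ground surface: z = 3.8 + 2.5/2 = 5.05 m.
Total vertical stress at mid-clay: σ_v = 18.2×3.8 + 16.6×1.25 = 89.91 kPa.
Pore pressure: u = 9.81×(5.05 − 0) = 49.541 kPa.
Initial effective stress: σ'_0 = σ_v − u = 89.91 − 49.541 = 40.369 kPa.
Stress increase at mid-clay by the 2:1 spreading method:
Δσ = qBL/((B+z)(L+z)) = 273×4.1×4.1/((4.1+5.05)(4.1+5.05)) = 54.814 kPa
Final effective stress: σ'_f = σ'_0 + Δσ = 40.369 + 54.814 = 95.183 kPa.
Normally consolidated clay, so the full stress increment lies on the virgin compression line:
S_c = C_c·H/(1+e₀)·log₁₀(σ'_f/σ'_0) = 0.19×2.5/(1+1.11)×log₁₀(95.183/40.369)
    = 0.22512 × 0.37251 = 0.08386 m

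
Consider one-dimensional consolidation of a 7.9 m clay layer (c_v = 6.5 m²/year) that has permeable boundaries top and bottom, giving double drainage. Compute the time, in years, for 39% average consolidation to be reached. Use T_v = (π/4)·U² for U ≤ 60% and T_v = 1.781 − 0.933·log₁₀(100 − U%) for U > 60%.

Drainage path length: H_d = H/2 = 3.95 m (double drainage).
U ≤ 60%: T_v = (π/4)·U² = (π/4)×0.39² = 0.11946.
t = T_v·H_d²/c_v = 0.11946×3.95²/6.5 = 0.2867 years.

t ≈ 0.287 years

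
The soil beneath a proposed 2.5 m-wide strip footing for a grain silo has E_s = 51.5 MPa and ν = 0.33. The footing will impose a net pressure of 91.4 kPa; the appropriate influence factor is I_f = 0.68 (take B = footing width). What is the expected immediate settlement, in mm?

Immediate (elastic) settlement: S_e = q·B·(1−ν²)/E_s · I_f.
E_s = 51.5 MPa = 51500 kPa.
S_e = 91.4 × 2.5 × (1 − 0.33²) / 51500 × 0.68
    = 91.4 × 2.5 × 0.8911 / 51500 × 0.68
    = 0.002689 m = 2.689 mm

S_e ≈ 2.69 mm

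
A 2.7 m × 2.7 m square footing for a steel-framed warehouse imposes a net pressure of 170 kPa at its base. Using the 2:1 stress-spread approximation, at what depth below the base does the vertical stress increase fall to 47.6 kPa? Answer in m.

z ≈ 2.4 m

2:1 spreading — at depth z the loaded area has grown by z in each plan dimension:
qB²/(B+z)² = Δσ_z ⇒ z = B(√(q/Δσ_z) − 1) = 2.7×(√(170/47.6) − 1) = 2.403 m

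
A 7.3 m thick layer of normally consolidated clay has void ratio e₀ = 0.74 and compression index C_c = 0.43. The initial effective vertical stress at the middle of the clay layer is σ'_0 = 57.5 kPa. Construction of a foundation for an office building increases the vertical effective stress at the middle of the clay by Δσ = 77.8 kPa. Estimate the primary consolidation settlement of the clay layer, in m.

S_c ≈ 0.67 m

Final effective stress: σ'_f = σ'_0 + Δσ = 57.5 + 77.8 = 135.3 kPa.
Normally consolidated clay, so the full stress increment lies on the virgin compression line:
S_c = C_c·H/(1+e₀)·log₁₀(σ'_f/σ'_0) = 0.43×7.3/(1+0.74)×log₁₀(135.3/57.5)
    = 1.804 × 0.37163 = 0.6704 m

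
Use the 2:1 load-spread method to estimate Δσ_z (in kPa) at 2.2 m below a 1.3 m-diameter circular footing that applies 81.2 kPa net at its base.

Δσ_z ≈ 11.2 kPa

By the 2:1 method the load spreads at 1 horizontal : 2 vertical, so at depth z the loaded area has grown by z in each plan dimension:
Δσ ≈ qD²/(D+z)² = 81.2×1.3²/(1.3+2.2)² = 11.202 kPa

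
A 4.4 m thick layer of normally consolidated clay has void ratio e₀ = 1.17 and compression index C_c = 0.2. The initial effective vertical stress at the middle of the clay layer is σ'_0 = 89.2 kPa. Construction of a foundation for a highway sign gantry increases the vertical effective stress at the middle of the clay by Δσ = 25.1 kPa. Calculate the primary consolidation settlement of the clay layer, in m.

Final effective stress: σ'_f = σ'_0 + Δσ = 89.2 + 25.1 = 114.3 kPa.
Normally consolidated clay, so the full stress increment lies on the virgin compression line:
S_c = C_c·H/(1+e₀)·log₁₀(σ'_f/σ'_0) = 0.2×4.4/(1+1.17)×log₁₀(114.3/89.2)
    = 0.40553 × 0.10768 = 0.04367 m

S_c ≈ 0.0437 m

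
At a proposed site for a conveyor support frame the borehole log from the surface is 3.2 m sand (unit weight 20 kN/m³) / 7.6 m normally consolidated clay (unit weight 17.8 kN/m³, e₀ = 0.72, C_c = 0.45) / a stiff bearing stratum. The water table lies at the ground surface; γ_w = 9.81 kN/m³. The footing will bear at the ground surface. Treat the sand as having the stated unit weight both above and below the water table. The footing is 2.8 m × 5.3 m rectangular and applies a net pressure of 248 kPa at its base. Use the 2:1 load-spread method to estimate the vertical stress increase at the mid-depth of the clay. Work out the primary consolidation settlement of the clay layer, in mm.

Mid-depth of clay below the ground surface: z = 3.2 + 7.6/2 = 7 m.
Total vertical stress at mid-clay: σ_v = 20×3.2 + 17.8×3.8 = 131.64 kPa.
Pore pressure: u = 9.81×(7 − 0) = 68.67 kPa.
Initial effective stress: σ'_0 = σ_v − u = 131.64 − 68.67 = 62.97 kPa.
Stress increase at mid-clay by the 2:1 spreading method:
Δσ = qBL/((B+z)(L+z)) = 248×2.8×5.3/((2.8+7)(5.3+7)) = 30.532 kPa
Final effective stress: σ'_f = σ'_0 + Δσ = 62.97 + 30.532 = 93.502 kPa.
Normally consolidated clay, so the full stress increment lies on the virgin compression line:
S_c = C_c·H/(1+e₀)·log₁₀(σ'_f/σ'_0) = 0.45×7.6/(1+0.72)×log₁₀(93.502/62.97)
    = 1.9884 × 0.17169 = 0.3414 m

S_c ≈ 341 mm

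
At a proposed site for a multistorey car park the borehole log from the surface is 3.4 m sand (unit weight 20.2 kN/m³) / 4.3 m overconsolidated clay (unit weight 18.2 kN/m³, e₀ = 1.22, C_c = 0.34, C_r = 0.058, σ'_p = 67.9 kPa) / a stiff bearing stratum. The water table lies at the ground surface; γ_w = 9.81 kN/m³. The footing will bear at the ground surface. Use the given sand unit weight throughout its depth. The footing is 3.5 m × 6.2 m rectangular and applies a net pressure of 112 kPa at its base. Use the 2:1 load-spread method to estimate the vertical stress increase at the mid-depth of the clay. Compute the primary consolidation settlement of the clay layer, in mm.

Mid-depth of clay below the ground surface: z = 3.4 + 4.3/2 = 5.55 m.
Total vertical stress at mid-clay: σ_v = 20.2×3.4 + 18.2×2.15 = 107.81 kPa.
Pore pressure: u = 9.81×(5.55 − 0) = 54.446 kPa.
Initial effective stress: σ'_0 = σ_v − u = 107.81 − 54.446 = 53.364 kPa.
Stress increase at mid-clay by the 2:1 spreading method:
Δσ = qBL/((B+z)(L+z)) = 112×3.5×6.2/((3.5+5.55)(6.2+5.55)) = 22.856 kPa
Final effective stress: σ'_f = 53.364 + 22.856 = 76.22 kPa.
σ'_f = 76.22 > σ'_p = 67.9 kPa, so the stress path crosses the preconsolidation pressure — recompression up to σ'_p, then virgin compression beyond:
S_c = H/(1+e₀)·[C_r·log₁₀(σ'_p/σ'_0) + C_c·log₁₀(σ'_f/σ'_p)]
    = 4.3/2.22 × [0.058×log₁₀(67.9/53.364) + 0.34×log₁₀(76.22/67.9)]
    = 1.9369 × [0.006068 + 0.017068] = 0.04481 m

S_c ≈ 44.8 mm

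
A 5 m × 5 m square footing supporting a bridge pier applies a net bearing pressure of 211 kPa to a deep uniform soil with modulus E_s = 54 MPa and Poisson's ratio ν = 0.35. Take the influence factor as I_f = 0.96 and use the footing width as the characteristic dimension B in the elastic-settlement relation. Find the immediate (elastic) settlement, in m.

Immediate (elastic) settlement: S_e = q·B·(1−ν²)/E_s · I_f.
E_s = 54 MPa = 54000 kPa.
S_e = 211 × 5 × (1 − 0.35²) / 54000 × 0.96
    = 211 × 5 × 0.8775 / 54000 × 0.96
    = 0.01646 m

S_e ≈ 0.0165 m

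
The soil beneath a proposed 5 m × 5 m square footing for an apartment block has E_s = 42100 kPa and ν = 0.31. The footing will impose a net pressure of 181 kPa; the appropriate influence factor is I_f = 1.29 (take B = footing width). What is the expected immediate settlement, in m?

S_e ≈ 0.0251 m

Immediate (elastic) settlement: S_e = q·B·(1−ν²)/E_s · I_f.
S_e = 181 × 5 × (1 − 0.31²) / 42100 × 1.29
    = 181 × 5 × 0.9039 / 42100 × 1.29
    = 0.02507 m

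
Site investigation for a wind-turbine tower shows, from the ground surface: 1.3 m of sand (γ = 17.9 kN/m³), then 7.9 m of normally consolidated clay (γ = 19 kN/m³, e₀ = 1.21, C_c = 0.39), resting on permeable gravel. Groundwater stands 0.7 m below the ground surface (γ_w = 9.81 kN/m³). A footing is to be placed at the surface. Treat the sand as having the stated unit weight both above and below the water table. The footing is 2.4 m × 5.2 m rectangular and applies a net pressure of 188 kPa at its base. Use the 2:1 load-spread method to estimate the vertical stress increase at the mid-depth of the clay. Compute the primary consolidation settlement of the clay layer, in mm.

S_c ≈ 264 mm

Mid-depth of clay below the ground surface: z = 1.3 + 7.9/2 = 5.25 m.
Total vertical stress at mid-clay: σ_v = 17.9×1.3 + 19×3.95 = 98.32 kPa.
Pore pressure: u = 9.81×(5.25 − 0.7) = 44.636 kPa.
Initial effective stress: σ'_0 = σ_v − u = 98.32 − 44.636 = 53.684 kPa.
Stress increase at mid-clay by the 2:1 spreading method:
Δσ = qBL/((B+z)(L+z)) = 188×2.4×5.2/((2.4+5.25)(5.2+5.25)) = 29.349 kPa
Final effective stress: σ'_f = σ'_0 + Δσ = 53.684 + 29.349 = 83.033 kPa.
Normally consolidated clay, so the full stress increment lies on the virgin compression line:
S_c = C_c·H/(1+e₀)·log₁₀(σ'_f/σ'_0) = 0.39×7.9/(1+1.21)×log₁₀(83.033/53.684)
    = 1.3941 × 0.18941 = 0.2641 m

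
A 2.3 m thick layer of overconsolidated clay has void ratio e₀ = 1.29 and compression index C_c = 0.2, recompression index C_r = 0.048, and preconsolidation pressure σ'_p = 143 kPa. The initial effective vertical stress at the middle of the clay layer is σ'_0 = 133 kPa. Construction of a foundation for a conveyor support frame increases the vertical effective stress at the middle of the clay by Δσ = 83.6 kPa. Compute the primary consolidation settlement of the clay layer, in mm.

S_c ≈ 37.7 mm

Final effective stress: σ'_f = 133 + 83.6 = 216.6 kPa.
σ'_f = 216.6 > σ'_p = 143 kPa, so the stress path crosses the preconsolidation pressure — recompression up to σ'_p, then virgin compression beyond:
S_c = H/(1+e₀)·[C_r·log₁₀(σ'_p/σ'_0) + C_c·log₁₀(σ'_f/σ'_p)]
    = 2.3/2.29 × [0.048×log₁₀(143/133) + 0.2×log₁₀(216.6/143)]
    = 1.0044 × [0.0015113 + 0.036064] = 0.03774 m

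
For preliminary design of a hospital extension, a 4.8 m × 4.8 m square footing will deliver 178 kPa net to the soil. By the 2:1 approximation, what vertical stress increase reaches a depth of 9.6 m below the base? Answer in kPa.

Δσ_z ≈ 19.8 kPa

By the 2:1 method the load spreads at 1 horizontal : 2 vertical, so at depth z the loaded area has grown by z in each plan dimension:
Δσ = qBL/((B+z)(L+z)) = 178×4.8×4.8/((4.8+9.6)(4.8+9.6)) = 19.778 kPa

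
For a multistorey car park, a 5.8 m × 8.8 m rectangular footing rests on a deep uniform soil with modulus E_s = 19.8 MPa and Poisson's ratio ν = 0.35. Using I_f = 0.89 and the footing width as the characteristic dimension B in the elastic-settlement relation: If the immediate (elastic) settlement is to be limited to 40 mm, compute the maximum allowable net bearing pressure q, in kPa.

E_s = 19.8 MPa = 19800 kPa.
S_e = q·B·(1−ν²)/E_s · I_f  ⇒  q = S_e·E_s / (B·(1−ν²)·I_f).
q = 0.04 × 19800 / (5.8 × 0.8775 × 0.89) = 174.8 kPa

q ≈ 175 kPa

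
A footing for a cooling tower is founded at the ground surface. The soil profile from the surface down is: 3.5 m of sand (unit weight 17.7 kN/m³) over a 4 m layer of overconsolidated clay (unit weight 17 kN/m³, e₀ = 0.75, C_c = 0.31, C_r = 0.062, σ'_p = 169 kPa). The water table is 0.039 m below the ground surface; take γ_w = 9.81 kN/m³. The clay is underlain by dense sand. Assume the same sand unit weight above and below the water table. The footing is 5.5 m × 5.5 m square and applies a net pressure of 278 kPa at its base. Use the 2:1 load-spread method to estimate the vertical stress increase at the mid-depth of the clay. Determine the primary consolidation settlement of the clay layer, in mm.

S_c ≈ 59.7 mm

Mid-depth of clay below the ground surface: z = 3.5 + 4/2 = 5.5 m.
Total vertical stress at mid-clay: σ_v = 17.7×3.5 + 17×2 = 95.95 kPa.
Pore pressure: u = 9.81×(5.5 − 0.039) = 53.572 kPa.
Initial effective stress: σ'_0 = σ_v − u = 95.95 − 53.572 = 42.378 kPa.
Stress increase at mid-clay by the 2:1 spreading method:
Δσ = qBL/((B+z)(L+z)) = 278×5.5×5.5/((5.5+5.5)(5.5+5.5)) = 69.5 kPa
Final effective stress: σ'_f = 42.378 + 69.5 = 111.88 kPa.
σ'_f = 111.88 ≤ σ'_p = 169 kPa, so the clay remains overconsolidated and only the recompression index applies:
S_c = C_r·H/(1+e₀)·log₁₀(σ'_f/σ'_0) = 0.062×4/1.75×log₁₀(111.88/42.378)
    = 0.14171 × 0.42161 = 0.05975 m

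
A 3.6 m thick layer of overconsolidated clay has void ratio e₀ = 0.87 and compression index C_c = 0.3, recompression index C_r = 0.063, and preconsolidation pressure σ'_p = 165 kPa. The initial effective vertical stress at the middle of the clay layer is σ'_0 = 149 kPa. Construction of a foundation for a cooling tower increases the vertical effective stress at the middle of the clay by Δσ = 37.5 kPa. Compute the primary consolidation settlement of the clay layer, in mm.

S_c ≈ 36.1 mm

Final effective stress: σ'_f = 149 + 37.5 = 186.5 kPa.
σ'_f = 186.5 > σ'_p = 165 kPa, so the stress path crosses the preconsolidation pressure — recompression up to σ'_p, then virgin compression beyond:
S_c = H/(1+e₀)·[C_r·log₁₀(σ'_p/σ'_0) + C_c·log₁₀(σ'_f/σ'_p)]
    = 3.6/1.87 × [0.063×log₁₀(165/149) + 0.3×log₁₀(186.5/165)]
    = 1.9251 × [0.0027908 + 0.015958] = 0.03609 m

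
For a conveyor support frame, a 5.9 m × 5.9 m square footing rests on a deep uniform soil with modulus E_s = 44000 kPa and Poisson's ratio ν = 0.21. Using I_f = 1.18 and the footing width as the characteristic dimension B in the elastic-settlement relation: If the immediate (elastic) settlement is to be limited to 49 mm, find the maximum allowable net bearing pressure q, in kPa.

q ≈ 324 kPa

S_e = q·B·(1−ν²)/E_s · I_f  ⇒  q = S_e·E_s / (B·(1−ν²)·I_f).
q = 0.049 × 44000 / (5.9 × 0.9559 × 1.18) = 324 kPa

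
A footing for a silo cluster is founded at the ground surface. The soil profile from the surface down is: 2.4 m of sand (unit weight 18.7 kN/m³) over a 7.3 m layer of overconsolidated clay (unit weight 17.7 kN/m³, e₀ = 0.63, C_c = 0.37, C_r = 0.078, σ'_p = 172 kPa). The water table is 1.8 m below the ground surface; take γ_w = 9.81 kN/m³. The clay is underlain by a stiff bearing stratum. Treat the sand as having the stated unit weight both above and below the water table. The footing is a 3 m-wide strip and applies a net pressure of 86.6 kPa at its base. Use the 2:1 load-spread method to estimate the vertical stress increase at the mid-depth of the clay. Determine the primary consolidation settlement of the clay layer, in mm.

Mid-depth of clay below the ground surface: z = 2.4 + 7.3/2 = 6.05 m.
Total vertical stress at mid-clay: σ_v = 18.7×2.4 + 17.7×3.65 = 109.48 kPa.
Pore pressure: u = 9.81×(6.05 − 1.8) = 41.693 kPa.
Initial effective stress: σ'_0 = σ_v − u = 109.48 − 41.693 = 67.787 kPa.
Stress increase at mid-clay by the 2:1 spreading method:
Δσ = qB/(B+z) = 86.6×3/(3+6.05) = 28.707 kPa
Final effective stress: σ'_f = 67.787 + 28.707 = 96.494 kPa.
σ'_f = 96.494 ≤ σ'_p = 172 kPa, so the clay remains overconsolidated and only the recompression index applies:
S_c = C_r·H/(1+e₀)·log₁₀(σ'_f/σ'_0) = 0.078×7.3/1.63×log₁₀(96.494/67.787)
    = 0.34932 × 0.15335 = 0.05357 m

S_c ≈ 53.6 mm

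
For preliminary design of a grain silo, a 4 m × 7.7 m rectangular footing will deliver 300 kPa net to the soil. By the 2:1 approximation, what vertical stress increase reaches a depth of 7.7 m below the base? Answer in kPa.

By the 2:1 method the load spreads at 1 horizontal : 2 vertical, so at depth z the loaded area has grown by z in each plan dimension:
Δσ = qBL/((B+z)(L+z)) = 300×4×7.7/((4+7.7)(7.7+7.7)) = 51.282 kPa

Δσ_z ≈ 51.3 kPa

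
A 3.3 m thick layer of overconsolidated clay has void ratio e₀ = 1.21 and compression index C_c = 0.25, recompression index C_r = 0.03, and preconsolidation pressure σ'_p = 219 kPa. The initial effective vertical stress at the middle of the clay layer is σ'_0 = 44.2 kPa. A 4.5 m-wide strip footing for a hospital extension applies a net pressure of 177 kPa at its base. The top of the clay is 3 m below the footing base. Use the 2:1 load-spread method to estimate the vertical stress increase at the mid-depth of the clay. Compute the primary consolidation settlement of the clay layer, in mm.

S_c ≈ 21.2 mm

Mid-depth of clay below the footing base: z = 3 + 3.3/2 = 4.65 m.
Stress increase at mid-clay by the 2:1 spreading method:
Δσ = qB/(B+z) = 177×4.5/(4.5+4.65) = 87.049 kPa
Final effective stress: σ'_f = 44.2 + 87.049 = 131.25 kPa.
σ'_f = 131.25 ≤ σ'_p = 219 kPa, so the clay remains overconsolidated and only the recompression index applies:
S_c = C_r·H/(1+e₀)·log₁₀(σ'_f/σ'_0) = 0.03×3.3/2.21×log₁₀(131.25/44.2)
    = 0.044796 × 0.47268 = 0.02117 m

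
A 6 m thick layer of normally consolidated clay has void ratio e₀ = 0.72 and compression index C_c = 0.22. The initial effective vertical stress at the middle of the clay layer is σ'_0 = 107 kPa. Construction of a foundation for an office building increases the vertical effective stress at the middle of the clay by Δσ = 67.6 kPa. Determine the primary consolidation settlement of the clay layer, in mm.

Final effective stress: σ'_f = σ'_0 + Δσ = 107 + 67.6 = 174.6 kPa.
Normally consolidated clay, so the full stress increment lies on the virgin compression line:
S_c = C_c·H/(1+e₀)·log₁₀(σ'_f/σ'_0) = 0.22×6/(1+0.72)×log₁₀(174.6/107)
    = 0.76744 × 0.21266 = 0.1632 m

S_c ≈ 163 mm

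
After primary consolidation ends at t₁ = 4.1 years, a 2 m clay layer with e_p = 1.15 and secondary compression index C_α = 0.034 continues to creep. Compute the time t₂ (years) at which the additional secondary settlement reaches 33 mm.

t₂ ≈ 45.3 years

S_s = C_α·H/(1+e_p)·log₁₀(t₂/t₁) ⇒ log₁₀(t₂/t₁) = S_s·(1+e_p)/(C_α·H).
log₁₀(t₂/t₁) = 0.033 × (1+1.15) / (0.034×2) = 1.043
t₂ = t₁ × 10^1.043 = 4.1 × 11.05 = 45.31 years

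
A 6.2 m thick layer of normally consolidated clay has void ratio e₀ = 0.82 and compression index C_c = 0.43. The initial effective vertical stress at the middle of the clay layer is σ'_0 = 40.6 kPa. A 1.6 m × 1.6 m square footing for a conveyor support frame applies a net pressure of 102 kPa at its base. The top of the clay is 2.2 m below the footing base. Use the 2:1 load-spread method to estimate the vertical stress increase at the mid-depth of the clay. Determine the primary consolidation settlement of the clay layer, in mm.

Mid-depth of clay below the footing base: z = 2.2 + 6.2/2 = 5.3 m.
Stress increase at mid-clay by the 2:1 spreading method:
Δσ = qBL/((B+z)(L+z)) = 102×1.6×1.6/((1.6+5.3)(1.6+5.3)) = 5.4846 kPa
Final effective stress: σ'_f = σ'_0 + Δσ = 40.6 + 5.4846 = 46.085 kPa.
Normally consolidated clay, so the full stress increment lies on the virgin compression line:
S_c = C_c·H/(1+e₀)·log₁₀(σ'_f/σ'_0) = 0.43×6.2/(1+0.82)×log₁₀(46.085/40.6)
    = 1.4648 × 0.055034 = 0.08061 m

S_c ≈ 80.6 mm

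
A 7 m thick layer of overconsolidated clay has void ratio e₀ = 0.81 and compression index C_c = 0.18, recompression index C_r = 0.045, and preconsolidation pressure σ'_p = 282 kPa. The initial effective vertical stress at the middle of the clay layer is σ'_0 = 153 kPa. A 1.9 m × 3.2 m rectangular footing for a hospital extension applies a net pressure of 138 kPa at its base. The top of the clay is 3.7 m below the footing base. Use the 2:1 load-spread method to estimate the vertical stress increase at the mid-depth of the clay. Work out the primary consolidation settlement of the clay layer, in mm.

S_c ≈ 4.26 mm

Mid-depth of clay below the footing base: z = 3.7 + 7/2 = 7.2 m.
Stress increase at mid-clay by the 2:1 spreading method:
Δσ = qBL/((B+z)(L+z)) = 138×1.9×3.2/((1.9+7.2)(3.2+7.2)) = 8.8656 kPa
Final effective stress: σ'_f = 153 + 8.8656 = 161.87 kPa.
σ'_f = 161.87 ≤ σ'_p = 282 kPa, so the clay remains overconsolidated and only the recompression index applies:
S_c = C_r·H/(1+e₀)·log₁₀(σ'_f/σ'_0) = 0.045×7/1.81×log₁₀(161.87/153)
    = 0.17403 × 0.024475 = 0.004259 m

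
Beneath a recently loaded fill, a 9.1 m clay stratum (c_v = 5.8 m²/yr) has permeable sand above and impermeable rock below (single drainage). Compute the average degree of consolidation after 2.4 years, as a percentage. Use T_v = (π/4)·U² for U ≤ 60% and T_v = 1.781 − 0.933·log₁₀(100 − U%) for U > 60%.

U ≈ 46.3 %

Drainage path length: H_d = H = 9.1 m (single drainage).
T_v = c_v·t/H_d² = 5.8×2.4/9.1² = 0.1681.
T_v = 0.1681 corresponds to the U ≤ 60% branch:
U = √(4T_v/π) = 0.4626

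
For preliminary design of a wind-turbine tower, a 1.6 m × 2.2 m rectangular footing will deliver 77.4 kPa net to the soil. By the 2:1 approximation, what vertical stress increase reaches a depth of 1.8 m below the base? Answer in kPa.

Δσ_z ≈ 20 kPa

By the 2:1 method the load spreads at 1 horizontal : 2 vertical, so at depth z the loaded area has grown by z in each plan dimension:
Δσ = qBL/((B+z)(L+z)) = 77.4×1.6×2.2/((1.6+1.8)(2.2+1.8)) = 20.033 kPa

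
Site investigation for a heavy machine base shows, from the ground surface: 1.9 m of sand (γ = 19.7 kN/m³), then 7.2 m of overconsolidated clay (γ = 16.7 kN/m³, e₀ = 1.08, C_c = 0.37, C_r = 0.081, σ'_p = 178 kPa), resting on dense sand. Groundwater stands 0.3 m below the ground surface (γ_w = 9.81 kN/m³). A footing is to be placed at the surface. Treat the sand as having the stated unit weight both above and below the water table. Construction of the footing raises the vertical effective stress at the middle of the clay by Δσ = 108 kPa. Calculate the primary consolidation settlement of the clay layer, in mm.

Mid-depth of clay below the ground surface: z = 1.9 + 7.2/2 = 5.5 m.
Total vertical stress at mid-clay: σ_v = 19.7×1.9 + 16.7×3.6 = 97.55 kPa.
Pore pressure: u = 9.81×(5.5 − 0.3) = 51.012 kPa.
Initial effective stress: σ'_0 = σ_v − u = 97.55 − 51.012 = 46.538 kPa.
Final effective stress: σ'_f = 46.538 + 108 = 154.54 kPa.
σ'_f = 154.54 ≤ σ'_p = 178 kPa, so the clay remains overconsolidated and only the recompression index applies:
S_c = C_r·H/(1+e₀)·log₁₀(σ'_f/σ'_0) = 0.081×7.2/2.08×log₁₀(154.54/46.538)
    = 0.28038 × 0.52123 = 0.1461 m

S_c ≈ 146 mm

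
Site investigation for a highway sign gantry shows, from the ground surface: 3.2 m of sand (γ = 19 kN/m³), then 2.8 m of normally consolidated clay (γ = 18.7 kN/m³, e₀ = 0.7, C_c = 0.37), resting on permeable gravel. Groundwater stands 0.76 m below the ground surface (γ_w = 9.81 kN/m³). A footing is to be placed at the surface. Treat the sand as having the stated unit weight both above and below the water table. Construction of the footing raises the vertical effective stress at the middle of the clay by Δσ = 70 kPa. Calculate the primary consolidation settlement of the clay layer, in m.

S_c ≈ 0.234 m

Mid-depth of clay below the ground surface: z = 3.2 + 2.8/2 = 4.6 m.
Total vertical stress at mid-clay: σ_v = 19×3.2 + 18.7×1.4 = 86.98 kPa.
Pore pressure: u = 9.81×(4.6 − 0.76) = 37.67 kPa.
Initial effective stress: σ'_0 = σ_v − u = 86.98 − 37.67 = 49.31 kPa.
Final effective stress: σ'_f = σ'_0 + Δσ = 49.31 + 70 = 119.31 kPa.
Normally consolidated clay, so the full stress increment lies on the virgin compression line:
S_c = C_c·H/(1+e₀)·log₁₀(σ'_f/σ'_0) = 0.37×2.8/(1+0.7)×log₁₀(119.31/49.31)
    = 0.60941 × 0.38374 = 0.2339 m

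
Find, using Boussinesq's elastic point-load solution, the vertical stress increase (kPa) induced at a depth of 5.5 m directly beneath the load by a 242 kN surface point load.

Boussinesq vertical stress below a point load on an elastic half-space:
Δσ_z = 3P/(2πz²) · [1 + (r/z)²]^(−5/2)
r/z = 0/5.5 = 0; [1+(r/z)²]^(−5/2) = 1.
Δσ_z = 3×242/(2π×5.5²) × 1 = 3.8197 × 1 = 3.82 kPa

Δσ_z ≈ 3.82 kPa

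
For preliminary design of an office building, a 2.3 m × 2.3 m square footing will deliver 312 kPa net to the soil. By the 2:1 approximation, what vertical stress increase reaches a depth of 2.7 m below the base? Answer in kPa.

By the 2:1 method the load spreads at 1 horizontal : 2 vertical, so at depth z the loaded area has grown by z in each plan dimension:
Δσ = qBL/((B+z)(L+z)) = 312×2.3×2.3/((2.3+2.7)(2.3+2.7)) = 66.019 kPa

Δσ_z ≈ 66 kPa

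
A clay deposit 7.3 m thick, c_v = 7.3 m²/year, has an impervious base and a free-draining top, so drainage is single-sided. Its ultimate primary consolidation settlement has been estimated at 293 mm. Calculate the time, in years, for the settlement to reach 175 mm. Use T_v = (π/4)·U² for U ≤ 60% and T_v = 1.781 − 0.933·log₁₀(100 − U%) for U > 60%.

t ≈ 2.05 years

Drainage path length: H_d = H = 7.3 m (single drainage).
U = S(t)/S_ult = 175/293 = 0.5973.
U ≤ 60%: T_v = (π/4)·U² = (π/4)×0.59727² = 0.28018.
t = T_v·H_d²/c_v = 0.28018×7.3²/7.3 = 2.045 years.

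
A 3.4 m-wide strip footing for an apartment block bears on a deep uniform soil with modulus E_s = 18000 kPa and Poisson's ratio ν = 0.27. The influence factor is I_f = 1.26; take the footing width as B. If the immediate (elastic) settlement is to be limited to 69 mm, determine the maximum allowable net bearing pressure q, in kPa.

S_e = q·B·(1−ν²)/E_s · I_f  ⇒  q = S_e·E_s / (B·(1−ν²)·I_f).
q = 0.069 × 18000 / (3.4 × 0.9271 × 1.26) = 312.7 kPa

q ≈ 313 kPa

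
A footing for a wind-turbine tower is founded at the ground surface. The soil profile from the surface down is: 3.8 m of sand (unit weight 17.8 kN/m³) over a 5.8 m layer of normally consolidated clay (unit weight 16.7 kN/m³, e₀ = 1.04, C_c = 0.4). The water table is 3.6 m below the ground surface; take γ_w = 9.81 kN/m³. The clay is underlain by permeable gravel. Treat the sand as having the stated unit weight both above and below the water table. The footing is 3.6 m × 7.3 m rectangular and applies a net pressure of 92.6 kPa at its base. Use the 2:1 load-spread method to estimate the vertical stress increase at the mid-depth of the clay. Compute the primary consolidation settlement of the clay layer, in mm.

Mid-depth of clay below the ground surface: z = 3.8 + 5.8/2 = 6.7 m.
Total vertical stress at mid-clay: σ_v = 17.8×3.8 + 16.7×2.9 = 116.07 kPa.
Pore pressure: u = 9.81×(6.7 − 3.6) = 30.411 kPa.
Initial effective stress: σ'_0 = σ_v − u = 116.07 − 30.411 = 85.659 kPa.
Stress increase at mid-clay by the 2:1 spreading method:
Δσ = qBL/((B+z)(L+z)) = 92.6×3.6×7.3/((3.6+6.7)(7.3+6.7)) = 16.876 kPa
Final effective stress: σ'_f = σ'_0 + Δσ = 85.659 + 16.876 = 102.54 kPa.
Normally consolidated clay, so the full stress increment lies on the virgin compression line:
S_c = C_c·H/(1+e₀)·log₁₀(σ'_f/σ'_0) = 0.4×5.8/(1+1.04)×log₁₀(102.54/85.659)
    = 1.1373 × 0.07812 = 0.08885 m

S_c ≈ 88.8 mm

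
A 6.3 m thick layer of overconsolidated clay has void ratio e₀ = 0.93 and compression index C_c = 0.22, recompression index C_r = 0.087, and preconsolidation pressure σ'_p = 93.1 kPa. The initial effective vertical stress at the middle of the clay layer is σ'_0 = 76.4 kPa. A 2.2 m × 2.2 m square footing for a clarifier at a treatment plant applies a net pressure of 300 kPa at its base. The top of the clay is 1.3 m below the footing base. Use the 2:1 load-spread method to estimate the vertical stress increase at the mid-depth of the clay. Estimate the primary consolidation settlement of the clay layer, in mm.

Mid-depth of clay below the footing base: z = 1.3 + 6.3/2 = 4.45 m.
Stress increase at mid-clay by the 2:1 spreading method:
Δσ = qBL/((B+z)(L+z)) = 300×2.2×2.2/((2.2+4.45)(2.2+4.45)) = 32.834 kPa
Final effective stress: σ'_f = 76.4 + 32.834 = 109.23 kPa.
σ'_f = 109.23 > σ'_p = 93.1 kPa, so the stress path crosses the preconsolidation pressure — recompression up to σ'_p, then virgin compression beyond:
S_c = H/(1+e₀)·[C_r·log₁₀(σ'_p/σ'_0) + C_c·log₁₀(σ'_f/σ'_p)]
    = 6.3/1.93 × [0.087×log₁₀(93.1/76.4) + 0.22×log₁₀(109.23/93.1)]
    = 3.2642 × [0.0074695 + 0.015266] = 0.07421 m

S_c ≈ 74.2 mm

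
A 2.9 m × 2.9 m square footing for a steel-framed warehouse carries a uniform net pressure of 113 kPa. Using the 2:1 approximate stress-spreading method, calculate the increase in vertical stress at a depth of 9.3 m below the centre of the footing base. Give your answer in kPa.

Δσ_z ≈ 6.38 kPa

By the 2:1 method the load spreads at 1 horizontal : 2 vertical, so at depth z the loaded area has grown by z in each plan dimension:
Δσ = qBL/((B+z)(L+z)) = 113×2.9×2.9/((2.9+9.3)(2.9+9.3)) = 6.3849 kPa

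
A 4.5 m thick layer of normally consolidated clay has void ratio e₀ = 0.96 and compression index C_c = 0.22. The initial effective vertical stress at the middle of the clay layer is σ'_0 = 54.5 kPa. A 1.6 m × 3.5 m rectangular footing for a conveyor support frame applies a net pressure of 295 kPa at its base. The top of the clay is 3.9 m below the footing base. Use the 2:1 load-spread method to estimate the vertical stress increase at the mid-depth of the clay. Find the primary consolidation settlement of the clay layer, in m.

S_c ≈ 0.0746 m

Mid-depth of clay below the footing base: z = 3.9 + 4.5/2 = 6.15 m.
Stress increase at mid-clay by the 2:1 spreading method:
Δσ = qBL/((B+z)(L+z)) = 295×1.6×3.5/((1.6+6.15)(3.5+6.15)) = 22.089 kPa
Final effective stress: σ'_f = σ'_0 + Δσ = 54.5 + 22.089 = 76.589 kPa.
Normally consolidated clay, so the full stress increment lies on the virgin compression line:
S_c = C_c·H/(1+e₀)·log₁₀(σ'_f/σ'_0) = 0.22×4.5/(1+0.96)×log₁₀(76.589/54.5)
    = 0.5051 × 0.14777 = 0.07464 m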